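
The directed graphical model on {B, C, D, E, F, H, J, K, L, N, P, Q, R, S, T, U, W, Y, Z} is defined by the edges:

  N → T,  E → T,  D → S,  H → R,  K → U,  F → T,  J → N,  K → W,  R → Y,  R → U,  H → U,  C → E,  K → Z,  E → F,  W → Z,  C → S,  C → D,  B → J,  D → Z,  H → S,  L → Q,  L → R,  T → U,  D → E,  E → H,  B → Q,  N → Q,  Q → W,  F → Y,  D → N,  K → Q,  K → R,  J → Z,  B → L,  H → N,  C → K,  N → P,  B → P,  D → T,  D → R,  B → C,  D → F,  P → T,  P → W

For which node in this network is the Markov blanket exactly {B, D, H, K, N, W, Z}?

J

The target node must have every member of {B, D, H, K, N, W, Z} as a parent, child, or co-parent, and no others.
Parents of J: B; children: N, Z; co-parents: D, H, K, W.
These exactly cover the given set, so the node is J.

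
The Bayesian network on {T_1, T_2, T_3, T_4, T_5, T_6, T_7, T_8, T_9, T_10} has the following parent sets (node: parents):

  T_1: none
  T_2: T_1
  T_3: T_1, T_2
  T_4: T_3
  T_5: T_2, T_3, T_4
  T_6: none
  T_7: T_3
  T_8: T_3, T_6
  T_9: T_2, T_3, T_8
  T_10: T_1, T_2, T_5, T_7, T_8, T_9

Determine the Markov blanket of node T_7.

{T_1, T_2, T_3, T_5, T_8, T_9, T_10}

T_7 has parent T_3.
Ch(T_7) = {T_10}.
Co-parents of T_7 (other parents of its children):
  T_10's other parents are T_1, T_2, T_5, T_8, T_9.
Union: {T_3} ∪ {T_10} ∪ {T_1, T_2, T_5, T_8, T_9} = {T_1, T_2, T_3, T_5, T_8, T_9, T_10}.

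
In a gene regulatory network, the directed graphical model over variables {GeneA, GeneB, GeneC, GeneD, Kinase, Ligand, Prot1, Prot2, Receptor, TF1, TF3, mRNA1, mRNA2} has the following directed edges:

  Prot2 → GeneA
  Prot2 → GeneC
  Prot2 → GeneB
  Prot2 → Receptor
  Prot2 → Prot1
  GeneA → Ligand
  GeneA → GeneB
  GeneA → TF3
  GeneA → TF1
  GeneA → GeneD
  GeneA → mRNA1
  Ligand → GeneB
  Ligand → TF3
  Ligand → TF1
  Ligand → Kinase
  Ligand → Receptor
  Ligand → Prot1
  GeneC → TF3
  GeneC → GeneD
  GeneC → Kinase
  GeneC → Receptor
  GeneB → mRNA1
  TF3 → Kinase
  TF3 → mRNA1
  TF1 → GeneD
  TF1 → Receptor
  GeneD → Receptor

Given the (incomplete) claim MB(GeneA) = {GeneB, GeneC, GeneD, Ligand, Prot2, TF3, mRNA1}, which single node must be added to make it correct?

Recall MB(v) = parents ∪ children ∪ spouses, where spouses are the other parents of v's children.
Parents of GeneA: Prot2.
GeneA's children: GeneB, GeneD, Ligand, TF1, TF3, mRNA1.
Co-parents of GeneA (other parents of its children):
  Ligand: —
  GeneB: Ligand, Prot2
  TF3: GeneC, Ligand
  TF1: Ligand
  GeneD: GeneC, TF1
  mRNA1: GeneB, TF3
MB(GeneA) = {GeneB, GeneC, GeneD, Ligand, Prot2, TF1, TF3, mRNA1}.
Comparing with the claimed set, TF1 is missing.

TF1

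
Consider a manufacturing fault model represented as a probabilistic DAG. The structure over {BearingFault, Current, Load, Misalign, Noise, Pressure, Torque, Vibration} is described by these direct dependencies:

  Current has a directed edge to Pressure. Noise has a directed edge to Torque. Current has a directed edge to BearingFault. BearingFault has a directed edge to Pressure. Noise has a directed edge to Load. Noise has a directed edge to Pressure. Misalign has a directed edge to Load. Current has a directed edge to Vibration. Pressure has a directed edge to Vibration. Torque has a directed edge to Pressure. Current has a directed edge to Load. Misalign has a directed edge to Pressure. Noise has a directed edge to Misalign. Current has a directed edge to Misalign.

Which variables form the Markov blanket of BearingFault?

{Current, Misalign, Noise, Pressure, Torque}

A node's Markov blanket = Pa ∪ Ch ∪ (parents of Ch other than the node itself).
BearingFault has parent Current.
Children of BearingFault: Pressure.
For each child, the remaining parents (spouses of BearingFault):
  Pressure: Current, Misalign, Noise, Torque
So the Markov blanket of BearingFault is {Current, Misalign, Noise, Pressure, Torque}.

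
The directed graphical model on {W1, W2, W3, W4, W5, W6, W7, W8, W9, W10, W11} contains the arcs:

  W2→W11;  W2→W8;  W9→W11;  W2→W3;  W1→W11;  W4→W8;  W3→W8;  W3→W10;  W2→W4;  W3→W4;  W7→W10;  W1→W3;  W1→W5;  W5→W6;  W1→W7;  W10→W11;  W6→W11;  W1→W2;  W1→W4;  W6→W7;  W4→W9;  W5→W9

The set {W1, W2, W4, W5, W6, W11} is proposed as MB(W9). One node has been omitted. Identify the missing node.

W9's children: W11.
W9 has parents W4, W5.
Other parents of W9's children:
  W11 also has parents W1, W2, W6, W10.
MB(W9) = {W1, W2, W4, W5, W6, W10, W11}.
Comparing with the claimed set, W10 is missing.

W10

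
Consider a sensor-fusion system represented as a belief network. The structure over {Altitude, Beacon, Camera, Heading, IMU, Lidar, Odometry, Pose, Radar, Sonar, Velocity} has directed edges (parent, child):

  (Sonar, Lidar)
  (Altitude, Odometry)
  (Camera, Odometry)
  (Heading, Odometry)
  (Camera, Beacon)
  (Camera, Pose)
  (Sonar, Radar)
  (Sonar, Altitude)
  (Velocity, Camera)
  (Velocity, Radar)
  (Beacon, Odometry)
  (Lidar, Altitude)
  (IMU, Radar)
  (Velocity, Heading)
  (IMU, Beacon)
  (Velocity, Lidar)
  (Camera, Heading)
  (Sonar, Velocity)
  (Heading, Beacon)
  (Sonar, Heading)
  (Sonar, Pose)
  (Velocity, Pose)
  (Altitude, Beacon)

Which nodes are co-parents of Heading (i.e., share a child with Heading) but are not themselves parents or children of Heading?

{Altitude, IMU}

Children of Heading: Beacon, Odometry.
  Beacon: Altitude, Camera, IMU
  Odometry: Altitude, Beacon, Camera
Excluding nodes already adjacent to Heading (Beacon, Camera, Odometry, Sonar, Velocity), the co-parent-only contribution is {Altitude, IMU}.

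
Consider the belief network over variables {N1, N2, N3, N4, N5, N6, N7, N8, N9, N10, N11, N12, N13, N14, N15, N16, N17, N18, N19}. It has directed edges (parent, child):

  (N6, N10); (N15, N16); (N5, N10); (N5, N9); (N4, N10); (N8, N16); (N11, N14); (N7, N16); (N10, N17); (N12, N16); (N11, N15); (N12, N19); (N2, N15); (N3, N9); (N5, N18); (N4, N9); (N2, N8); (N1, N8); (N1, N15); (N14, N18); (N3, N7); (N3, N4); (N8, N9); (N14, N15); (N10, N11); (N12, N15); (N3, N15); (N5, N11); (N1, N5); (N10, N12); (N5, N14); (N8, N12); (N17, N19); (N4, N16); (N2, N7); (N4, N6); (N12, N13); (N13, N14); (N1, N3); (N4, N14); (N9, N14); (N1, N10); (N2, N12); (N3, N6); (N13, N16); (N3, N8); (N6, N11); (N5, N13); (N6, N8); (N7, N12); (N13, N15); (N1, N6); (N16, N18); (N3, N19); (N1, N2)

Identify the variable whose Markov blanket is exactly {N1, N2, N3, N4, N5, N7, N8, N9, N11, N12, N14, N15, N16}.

N13

The target node must have every member of {N1, N2, N3, N4, N5, N7, N8, N9, N11, N12, N14, N15, N16} as a parent, child, or co-parent, and no others.
Parents of N13: N5, N12; children: N14, N15, N16; co-parents: N1, N2, N3, N4, N5, N7, N8, N9, N11, N12, N14, N15.
These exactly cover the given set, so the node is N13.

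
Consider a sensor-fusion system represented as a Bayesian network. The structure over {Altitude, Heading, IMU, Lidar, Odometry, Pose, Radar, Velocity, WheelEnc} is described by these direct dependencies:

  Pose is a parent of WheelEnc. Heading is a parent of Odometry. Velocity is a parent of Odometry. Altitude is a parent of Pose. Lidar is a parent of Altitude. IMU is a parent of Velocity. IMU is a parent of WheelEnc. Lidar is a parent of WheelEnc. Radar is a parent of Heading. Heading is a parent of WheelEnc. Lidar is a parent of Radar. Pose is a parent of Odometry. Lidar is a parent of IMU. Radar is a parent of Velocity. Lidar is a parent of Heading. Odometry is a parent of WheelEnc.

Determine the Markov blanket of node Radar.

A node's Markov blanket = Pa ∪ Ch ∪ (parents of Ch other than the node itself).
Children of Radar: Heading, Velocity.
Radar's parents: Lidar.
Co-parents of Radar (other parents of its children):
  Heading: Lidar
  Velocity: IMU
MB(Radar) = {Heading, IMU, Lidar, Velocity}.

{Heading, IMU, Lidar, Velocity}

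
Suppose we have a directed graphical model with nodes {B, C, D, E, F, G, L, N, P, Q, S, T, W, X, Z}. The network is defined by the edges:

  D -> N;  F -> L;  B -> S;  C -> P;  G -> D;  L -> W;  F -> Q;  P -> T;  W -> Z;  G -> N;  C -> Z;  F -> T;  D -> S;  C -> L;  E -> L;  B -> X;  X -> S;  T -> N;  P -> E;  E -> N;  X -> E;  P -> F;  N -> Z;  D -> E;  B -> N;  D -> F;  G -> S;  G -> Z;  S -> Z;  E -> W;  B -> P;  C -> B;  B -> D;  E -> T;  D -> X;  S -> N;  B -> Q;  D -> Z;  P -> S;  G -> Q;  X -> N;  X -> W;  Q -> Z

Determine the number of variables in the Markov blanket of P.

9

P has parents B, C.
P has children E, F, S, T.
Other parents of P's children:
  F: D
  E: D, X
  S: B, D, G, X
  T: E, F
MB(P) = {B, C, D, E, F, G, S, T, X}, which has 9 nodes.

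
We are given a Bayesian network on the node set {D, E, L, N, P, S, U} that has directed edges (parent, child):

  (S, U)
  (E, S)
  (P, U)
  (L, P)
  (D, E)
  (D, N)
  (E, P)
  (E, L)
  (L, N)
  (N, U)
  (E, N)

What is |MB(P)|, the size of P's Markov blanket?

The Markov blanket of a node is its parents, its children, and the other parents of its children.
Pa(P) = {E, L}.
P's children: U.
Co-parents of P (other parents of its children):
  U: N, S
MB(P) = {E, L, N, S, U}, which has 5 nodes.

5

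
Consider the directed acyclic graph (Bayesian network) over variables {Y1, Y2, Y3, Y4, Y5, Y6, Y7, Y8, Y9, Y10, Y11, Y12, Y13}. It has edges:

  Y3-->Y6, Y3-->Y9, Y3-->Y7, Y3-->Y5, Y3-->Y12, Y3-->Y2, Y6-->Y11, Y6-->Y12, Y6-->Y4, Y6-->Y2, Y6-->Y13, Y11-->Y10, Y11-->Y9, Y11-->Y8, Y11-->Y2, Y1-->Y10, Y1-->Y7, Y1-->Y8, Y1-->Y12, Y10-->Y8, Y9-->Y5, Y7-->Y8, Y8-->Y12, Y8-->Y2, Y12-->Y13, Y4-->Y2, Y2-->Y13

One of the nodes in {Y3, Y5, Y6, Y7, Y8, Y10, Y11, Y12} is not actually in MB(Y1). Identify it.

Parents of Y1: none.
Y1's children: Y7, Y8, Y10, Y12.
Parents of each child, excluding Y1:
  Y10's other parent is Y11.
  Y7 also has parent Y3.
  Y8's other parents are Y7, Y10, Y11.
  parents(Y12) \ {Y1} = {Y3, Y6, Y8}.
MB(Y1) = {Y3, Y6, Y7, Y8, Y10, Y11, Y12}.
Y5 is neither a parent, child, nor co-parent of Y1, so it does not belong.

Y5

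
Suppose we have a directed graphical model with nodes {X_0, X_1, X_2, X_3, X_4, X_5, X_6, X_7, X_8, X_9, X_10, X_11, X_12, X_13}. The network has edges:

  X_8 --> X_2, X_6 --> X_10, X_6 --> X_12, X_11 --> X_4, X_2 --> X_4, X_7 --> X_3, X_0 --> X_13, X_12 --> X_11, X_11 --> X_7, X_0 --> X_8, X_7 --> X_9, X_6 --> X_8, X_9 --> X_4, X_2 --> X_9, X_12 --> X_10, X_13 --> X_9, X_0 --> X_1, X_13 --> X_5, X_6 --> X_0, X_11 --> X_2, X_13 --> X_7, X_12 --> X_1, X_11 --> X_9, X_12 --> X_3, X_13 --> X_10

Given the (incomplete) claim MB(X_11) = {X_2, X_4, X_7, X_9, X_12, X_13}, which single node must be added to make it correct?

X_8

Recall MB(v) = parents ∪ children ∪ spouses, where spouses are the other parents of v's children.
X_11 has parent X_12.
X_11's children: X_2, X_4, X_7, X_9.
For each child, the remaining parents (spouses of X_11):
  parents(X_2) \ {X_11} = {X_8}.
  parents(X_7) \ {X_11} = {X_13}.
  X_9's other parents are X_2, X_7, X_13.
  X_4's other parents are X_2, X_9.
MB(X_11) = {X_2, X_4, X_7, X_8, X_9, X_12, X_13}.
Comparing with the claimed set, X_8 is missing.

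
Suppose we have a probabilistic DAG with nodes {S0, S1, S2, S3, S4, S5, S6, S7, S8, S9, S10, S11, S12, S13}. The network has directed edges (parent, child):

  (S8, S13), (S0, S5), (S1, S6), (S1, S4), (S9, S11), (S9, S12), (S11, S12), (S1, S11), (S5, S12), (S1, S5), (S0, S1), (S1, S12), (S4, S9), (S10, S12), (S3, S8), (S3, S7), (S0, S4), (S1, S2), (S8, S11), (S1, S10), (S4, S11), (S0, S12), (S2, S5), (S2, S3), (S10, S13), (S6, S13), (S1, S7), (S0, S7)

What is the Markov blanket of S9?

Recall MB(v) = parents ∪ children ∪ spouses, where spouses are the other parents of v's children.
Ch(S9) = {S11, S12}.
Parents of S9: S4.
Parents of each child, excluding S9:
  S11 also has parents S1, S4, S8.
  S12 also has parents S0, S1, S5, S10, S11.
So the Markov blanket of S9 is {S0, S1, S4, S5, S8, S10, S11, S12}.

{S0, S1, S4, S5, S8, S10, S11, S12}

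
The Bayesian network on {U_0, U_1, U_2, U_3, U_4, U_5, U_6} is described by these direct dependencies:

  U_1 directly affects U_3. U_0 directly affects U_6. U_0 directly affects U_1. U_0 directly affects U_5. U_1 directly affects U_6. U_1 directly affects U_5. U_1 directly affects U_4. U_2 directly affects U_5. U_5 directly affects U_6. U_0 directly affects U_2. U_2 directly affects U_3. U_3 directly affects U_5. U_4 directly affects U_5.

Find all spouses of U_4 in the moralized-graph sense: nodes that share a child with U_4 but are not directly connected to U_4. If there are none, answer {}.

Children of U_4: U_5.
  U_5: U_0, U_1, U_2, U_3
Excluding nodes already adjacent to U_4 (U_1, U_5), the co-parent-only contribution is {U_0, U_2, U_3}.

{U_0, U_2, U_3}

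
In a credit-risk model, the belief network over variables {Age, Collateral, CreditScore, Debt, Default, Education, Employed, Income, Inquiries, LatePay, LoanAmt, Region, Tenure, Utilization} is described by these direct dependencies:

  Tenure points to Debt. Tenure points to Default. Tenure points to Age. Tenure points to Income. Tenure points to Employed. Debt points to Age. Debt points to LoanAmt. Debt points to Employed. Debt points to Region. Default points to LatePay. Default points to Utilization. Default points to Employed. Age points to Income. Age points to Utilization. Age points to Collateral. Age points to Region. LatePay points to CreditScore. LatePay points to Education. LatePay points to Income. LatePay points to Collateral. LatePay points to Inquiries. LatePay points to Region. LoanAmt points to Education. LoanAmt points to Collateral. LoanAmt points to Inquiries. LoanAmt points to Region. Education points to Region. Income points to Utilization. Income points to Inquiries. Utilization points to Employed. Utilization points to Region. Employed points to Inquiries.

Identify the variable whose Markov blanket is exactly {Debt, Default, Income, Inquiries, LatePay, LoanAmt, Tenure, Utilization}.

Employed

The target node must have every member of {Debt, Default, Income, Inquiries, LatePay, LoanAmt, Tenure, Utilization} as a parent, child, or co-parent, and no others.
Parents of Employed: Debt, Default, Tenure, Utilization; children: Inquiries; co-parents: Income, LatePay, LoanAmt.
These exactly cover the given set, so the node is Employed.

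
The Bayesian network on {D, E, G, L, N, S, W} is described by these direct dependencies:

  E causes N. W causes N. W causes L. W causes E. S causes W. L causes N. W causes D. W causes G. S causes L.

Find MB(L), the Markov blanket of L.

The Markov blanket of a node is its parents, its children, and the other parents of its children.
L has parents S, W.
Ch(L) = {N}.
Co-parents of L (other parents of its children):
  N: E, W
So the Markov blanket of L is {E, N, S, W}.

{E, N, S, W}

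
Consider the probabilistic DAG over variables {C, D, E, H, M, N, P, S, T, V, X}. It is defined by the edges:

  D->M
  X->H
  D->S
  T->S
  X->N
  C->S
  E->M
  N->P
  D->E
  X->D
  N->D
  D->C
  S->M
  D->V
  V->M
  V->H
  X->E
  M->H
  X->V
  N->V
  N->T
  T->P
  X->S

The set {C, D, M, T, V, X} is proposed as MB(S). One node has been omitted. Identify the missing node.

S has parents C, D, T, X.
Children of S: M.
Other parents of S's children:
  M also has parents D, E, V.
MB(S) = {C, D, E, M, T, V, X}.
Comparing with the claimed set, E is missing.

E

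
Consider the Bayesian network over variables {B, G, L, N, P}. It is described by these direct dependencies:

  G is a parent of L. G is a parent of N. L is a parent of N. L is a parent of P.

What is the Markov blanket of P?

{L}

P has parent L.
Ch(P) = {}.
P has no children, so there are no co-parents.
Taking the union gives {L}.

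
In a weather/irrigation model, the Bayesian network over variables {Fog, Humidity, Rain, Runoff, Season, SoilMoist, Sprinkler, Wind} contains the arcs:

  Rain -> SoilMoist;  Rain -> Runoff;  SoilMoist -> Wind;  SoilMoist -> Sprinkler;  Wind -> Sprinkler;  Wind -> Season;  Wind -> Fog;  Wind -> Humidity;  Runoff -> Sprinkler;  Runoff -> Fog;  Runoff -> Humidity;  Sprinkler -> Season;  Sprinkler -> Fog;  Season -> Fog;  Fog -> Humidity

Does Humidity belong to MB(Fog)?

Yes

Humidity is a child of Fog.
So Humidity ∈ MB(Fog).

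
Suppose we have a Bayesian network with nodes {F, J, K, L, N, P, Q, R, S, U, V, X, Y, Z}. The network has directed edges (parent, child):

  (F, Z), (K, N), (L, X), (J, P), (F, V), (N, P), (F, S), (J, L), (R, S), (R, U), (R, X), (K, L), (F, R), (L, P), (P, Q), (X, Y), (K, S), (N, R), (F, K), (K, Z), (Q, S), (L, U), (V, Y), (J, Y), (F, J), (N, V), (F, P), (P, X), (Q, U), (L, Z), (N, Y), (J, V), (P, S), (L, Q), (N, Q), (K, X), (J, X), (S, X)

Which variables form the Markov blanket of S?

A node's Markov blanket = Pa ∪ Ch ∪ (parents of Ch other than the node itself).
Children of S: X.
S's parents: F, K, P, Q, R.
Other parents of S's children:
  X also has parents J, K, L, P, R.
So the Markov blanket of S is {F, J, K, L, P, Q, R, X}.

{F, J, K, L, P, Q, R, X}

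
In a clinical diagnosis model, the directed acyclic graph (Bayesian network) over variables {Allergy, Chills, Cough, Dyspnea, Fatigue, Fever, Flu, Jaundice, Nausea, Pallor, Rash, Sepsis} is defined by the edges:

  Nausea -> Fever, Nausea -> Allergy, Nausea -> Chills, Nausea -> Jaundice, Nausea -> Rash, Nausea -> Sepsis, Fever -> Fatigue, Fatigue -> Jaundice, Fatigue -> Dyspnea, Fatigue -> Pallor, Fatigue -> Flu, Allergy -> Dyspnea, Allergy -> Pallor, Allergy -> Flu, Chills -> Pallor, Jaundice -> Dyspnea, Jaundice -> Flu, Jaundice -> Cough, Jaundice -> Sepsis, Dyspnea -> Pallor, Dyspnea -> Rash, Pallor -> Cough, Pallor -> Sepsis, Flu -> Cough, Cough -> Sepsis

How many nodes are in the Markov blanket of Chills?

5

By definition, MB(Chills) is built from Chills's parents, Chills's children, and the co-parents of Chills.
Pa(Chills) = {Nausea}.
Ch(Chills) = {Pallor}.
Co-parents of Chills (other parents of its children):
  Pallor also has parents Allergy, Dyspnea, Fatigue.
MB(Chills) = {Allergy, Dyspnea, Fatigue, Nausea, Pallor}, which has 5 nodes.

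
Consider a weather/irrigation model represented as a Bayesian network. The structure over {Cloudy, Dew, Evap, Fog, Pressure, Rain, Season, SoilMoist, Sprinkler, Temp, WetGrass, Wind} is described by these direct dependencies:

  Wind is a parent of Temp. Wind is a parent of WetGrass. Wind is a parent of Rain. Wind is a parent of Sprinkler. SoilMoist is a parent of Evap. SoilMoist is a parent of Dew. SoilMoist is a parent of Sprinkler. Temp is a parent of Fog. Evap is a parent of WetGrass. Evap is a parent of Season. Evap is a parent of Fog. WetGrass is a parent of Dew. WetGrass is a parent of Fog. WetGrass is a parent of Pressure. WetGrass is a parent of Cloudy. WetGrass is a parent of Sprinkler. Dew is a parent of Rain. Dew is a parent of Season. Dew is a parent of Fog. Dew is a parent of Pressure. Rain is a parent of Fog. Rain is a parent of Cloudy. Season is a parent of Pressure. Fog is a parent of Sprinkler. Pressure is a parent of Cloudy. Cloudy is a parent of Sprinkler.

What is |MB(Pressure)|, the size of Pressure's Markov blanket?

By definition, MB(Pressure) is built from Pressure's parents, Pressure's children, and the co-parents of Pressure.
Pressure's children: Cloudy.
Pressure's parents: Dew, Season, WetGrass.
Parents of each child, excluding Pressure:
  parents(Cloudy) \ {Pressure} = {Rain, WetGrass}.
MB(Pressure) = {Cloudy, Dew, Rain, Season, WetGrass}, which has 5 nodes.

5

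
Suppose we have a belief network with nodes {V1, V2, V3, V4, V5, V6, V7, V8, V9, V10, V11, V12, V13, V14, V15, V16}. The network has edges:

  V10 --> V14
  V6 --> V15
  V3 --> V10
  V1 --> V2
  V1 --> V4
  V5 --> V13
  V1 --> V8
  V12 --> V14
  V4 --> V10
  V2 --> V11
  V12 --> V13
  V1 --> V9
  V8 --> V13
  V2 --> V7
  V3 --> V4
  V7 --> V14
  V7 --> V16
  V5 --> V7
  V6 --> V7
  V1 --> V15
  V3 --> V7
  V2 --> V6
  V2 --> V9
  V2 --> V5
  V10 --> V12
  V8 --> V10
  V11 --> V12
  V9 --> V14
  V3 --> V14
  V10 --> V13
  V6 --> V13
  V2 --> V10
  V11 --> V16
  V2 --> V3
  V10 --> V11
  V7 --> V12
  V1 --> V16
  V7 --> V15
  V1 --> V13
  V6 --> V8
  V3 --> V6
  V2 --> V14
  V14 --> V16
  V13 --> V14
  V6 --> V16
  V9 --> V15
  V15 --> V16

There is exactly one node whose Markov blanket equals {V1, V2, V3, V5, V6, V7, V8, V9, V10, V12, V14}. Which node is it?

V13

The target node must have every member of {V1, V2, V3, V5, V6, V7, V8, V9, V10, V12, V14} as a parent, child, or co-parent, and no others.
Parents of V13: V1, V5, V6, V8, V10, V12; children: V14; co-parents: V2, V3, V7, V9, V10, V12.
These exactly cover the given set, so the node is V13.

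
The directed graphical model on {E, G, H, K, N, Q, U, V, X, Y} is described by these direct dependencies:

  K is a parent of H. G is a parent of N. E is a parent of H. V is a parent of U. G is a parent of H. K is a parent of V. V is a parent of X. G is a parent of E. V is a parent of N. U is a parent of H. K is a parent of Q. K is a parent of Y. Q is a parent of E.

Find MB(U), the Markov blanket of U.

{E, G, H, K, V}

Recall MB(v) = parents ∪ children ∪ spouses, where spouses are the other parents of v's children.
Pa(U) = {V}.
Children of U: H.
Co-parents of U (other parents of its children):
  parents(H) \ {U} = {E, G, K}.
MB(U) = {E, G, H, K, V}.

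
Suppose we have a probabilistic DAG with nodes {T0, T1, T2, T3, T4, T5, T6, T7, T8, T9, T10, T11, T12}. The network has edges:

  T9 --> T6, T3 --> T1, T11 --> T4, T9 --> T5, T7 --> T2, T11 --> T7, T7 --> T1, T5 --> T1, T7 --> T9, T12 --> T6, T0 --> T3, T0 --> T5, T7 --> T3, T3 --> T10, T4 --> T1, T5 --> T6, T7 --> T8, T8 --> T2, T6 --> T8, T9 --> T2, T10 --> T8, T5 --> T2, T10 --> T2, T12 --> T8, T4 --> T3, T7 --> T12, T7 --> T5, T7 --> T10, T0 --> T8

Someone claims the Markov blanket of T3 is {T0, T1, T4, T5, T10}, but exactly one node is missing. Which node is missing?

T7

T3's parents: T0, T4, T7.
T3 has children T1, T10.
Co-parents of T3 (other parents of its children):
  T10: T7
  T1: T4, T5, T7
MB(T3) = {T0, T1, T4, T5, T7, T10}.
Comparing with the claimed set, T7 is missing.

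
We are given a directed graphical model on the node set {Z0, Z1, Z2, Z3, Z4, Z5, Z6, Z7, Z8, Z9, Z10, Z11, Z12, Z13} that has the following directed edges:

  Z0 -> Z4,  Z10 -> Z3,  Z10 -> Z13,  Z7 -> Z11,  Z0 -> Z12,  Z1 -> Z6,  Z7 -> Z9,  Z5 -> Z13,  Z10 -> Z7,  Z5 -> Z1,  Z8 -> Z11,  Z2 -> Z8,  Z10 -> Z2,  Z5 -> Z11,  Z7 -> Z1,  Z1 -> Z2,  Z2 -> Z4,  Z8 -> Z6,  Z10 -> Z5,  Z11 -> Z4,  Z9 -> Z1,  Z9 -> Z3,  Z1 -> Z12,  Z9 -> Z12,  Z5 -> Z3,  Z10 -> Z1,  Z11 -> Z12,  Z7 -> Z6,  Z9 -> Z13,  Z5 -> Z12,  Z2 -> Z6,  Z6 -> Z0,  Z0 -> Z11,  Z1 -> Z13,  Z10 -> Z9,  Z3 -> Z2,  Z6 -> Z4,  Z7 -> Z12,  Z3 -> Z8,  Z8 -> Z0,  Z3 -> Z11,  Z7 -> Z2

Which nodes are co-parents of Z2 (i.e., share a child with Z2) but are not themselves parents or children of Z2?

Children of Z2: Z4, Z6, Z8.
  Z8 also has parent Z3.
  parents(Z6) \ {Z2} = {Z1, Z7, Z8}.
  Z4's other parents are Z0, Z6, Z11.
Excluding nodes already adjacent to Z2 (Z1, Z3, Z4, Z6, Z7, Z8, Z10), the co-parent-only contribution is {Z0, Z11}.

{Z0, Z11}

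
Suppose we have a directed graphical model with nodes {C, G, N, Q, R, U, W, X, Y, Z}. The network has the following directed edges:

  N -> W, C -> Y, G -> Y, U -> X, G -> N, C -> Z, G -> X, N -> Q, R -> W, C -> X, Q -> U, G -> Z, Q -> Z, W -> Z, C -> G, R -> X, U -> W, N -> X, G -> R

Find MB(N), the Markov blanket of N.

Recall MB(v) = parents ∪ children ∪ spouses, where spouses are the other parents of v's children.
Pa(N) = {G}.
Ch(N) = {Q, W, X}.
Parents of each child, excluding N:
  Q has no other parent.
  parents(W) \ {N} = {R, U}.
  X also has parents C, G, R, U.
Taking the union gives {C, G, Q, R, U, W, X}.

{C, G, Q, R, U, W, X}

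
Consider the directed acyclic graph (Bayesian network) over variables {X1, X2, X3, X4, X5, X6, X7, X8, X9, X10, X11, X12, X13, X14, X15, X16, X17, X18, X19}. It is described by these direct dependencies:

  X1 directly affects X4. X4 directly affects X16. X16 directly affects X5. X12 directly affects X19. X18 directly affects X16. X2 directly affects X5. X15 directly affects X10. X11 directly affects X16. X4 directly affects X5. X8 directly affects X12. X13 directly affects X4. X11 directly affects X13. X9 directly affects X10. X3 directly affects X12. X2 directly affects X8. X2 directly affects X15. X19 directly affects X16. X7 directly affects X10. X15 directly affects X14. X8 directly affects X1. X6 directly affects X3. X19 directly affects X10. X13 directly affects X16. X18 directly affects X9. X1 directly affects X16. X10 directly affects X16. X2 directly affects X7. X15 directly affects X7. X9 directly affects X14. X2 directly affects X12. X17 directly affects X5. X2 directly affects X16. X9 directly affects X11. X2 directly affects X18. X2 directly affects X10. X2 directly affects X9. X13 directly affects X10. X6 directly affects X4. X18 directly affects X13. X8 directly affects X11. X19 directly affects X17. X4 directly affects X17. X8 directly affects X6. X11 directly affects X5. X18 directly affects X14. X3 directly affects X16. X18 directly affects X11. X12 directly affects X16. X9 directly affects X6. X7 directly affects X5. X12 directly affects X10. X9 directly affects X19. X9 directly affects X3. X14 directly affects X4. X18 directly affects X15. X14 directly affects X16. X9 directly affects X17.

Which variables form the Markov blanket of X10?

The Markov blanket of a node is its parents, its children, and the other parents of its children.
X10 has parents X2, X7, X9, X12, X13, X15, X19.
X10 has child X16.
Co-parents of X10 (other parents of its children):
  X16: X1, X2, X3, X4, X11, X12, X13, X14, X18, X19
MB(X10) = {X1, X2, X3, X4, X7, X9, X11, X12, X13, X14, X15, X16, X18, X19}.

{X1, X2, X3, X4, X7, X9, X11, X12, X13, X14, X15, X16, X18, X19}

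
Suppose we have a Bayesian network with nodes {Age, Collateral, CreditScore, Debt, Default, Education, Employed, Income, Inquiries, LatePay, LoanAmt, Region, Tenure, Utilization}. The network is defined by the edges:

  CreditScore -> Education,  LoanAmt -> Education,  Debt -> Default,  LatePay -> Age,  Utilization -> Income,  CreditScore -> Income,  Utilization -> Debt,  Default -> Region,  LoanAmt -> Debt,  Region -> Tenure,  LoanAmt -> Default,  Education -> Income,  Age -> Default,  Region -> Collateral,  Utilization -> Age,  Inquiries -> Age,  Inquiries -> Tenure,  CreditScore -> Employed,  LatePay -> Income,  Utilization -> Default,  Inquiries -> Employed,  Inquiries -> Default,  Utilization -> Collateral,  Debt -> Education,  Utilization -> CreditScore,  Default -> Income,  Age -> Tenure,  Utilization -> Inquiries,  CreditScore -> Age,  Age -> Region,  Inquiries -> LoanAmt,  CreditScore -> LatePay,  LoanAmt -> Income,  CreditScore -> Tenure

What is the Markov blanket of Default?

{Age, CreditScore, Debt, Education, Income, Inquiries, LatePay, LoanAmt, Region, Utilization}

Ch(Default) = {Income, Region}.
Parents of Default: Age, Debt, Inquiries, LoanAmt, Utilization.
Parents of each child, excluding Default:
  Region: Age
  Income: CreditScore, Education, LatePay, LoanAmt, Utilization
MB(Default) = {Age, CreditScore, Debt, Education, Income, Inquiries, LatePay, LoanAmt, Region, Utilization}.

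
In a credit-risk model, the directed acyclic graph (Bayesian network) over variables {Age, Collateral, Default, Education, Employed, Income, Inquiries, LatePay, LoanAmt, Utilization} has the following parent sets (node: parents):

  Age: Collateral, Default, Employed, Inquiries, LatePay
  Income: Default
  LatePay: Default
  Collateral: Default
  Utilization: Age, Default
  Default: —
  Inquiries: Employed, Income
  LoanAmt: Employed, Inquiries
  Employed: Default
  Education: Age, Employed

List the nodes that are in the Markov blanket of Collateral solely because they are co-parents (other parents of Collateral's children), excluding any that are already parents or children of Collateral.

Children of Collateral: Age.
  Age: Default, Employed, Inquiries, LatePay
Excluding nodes already adjacent to Collateral (Age, Default), the co-parent-only contribution is {Employed, Inquiries, LatePay}.

{Employed, Inquiries, LatePay}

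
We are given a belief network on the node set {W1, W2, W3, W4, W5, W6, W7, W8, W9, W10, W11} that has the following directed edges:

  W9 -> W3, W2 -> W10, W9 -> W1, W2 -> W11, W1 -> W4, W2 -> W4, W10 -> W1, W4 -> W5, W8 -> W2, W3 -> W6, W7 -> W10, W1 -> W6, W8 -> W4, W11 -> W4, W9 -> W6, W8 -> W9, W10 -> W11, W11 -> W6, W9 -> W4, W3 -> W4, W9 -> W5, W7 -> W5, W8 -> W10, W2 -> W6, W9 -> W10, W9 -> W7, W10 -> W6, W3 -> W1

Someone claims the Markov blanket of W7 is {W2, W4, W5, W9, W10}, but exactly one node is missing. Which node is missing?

W8

Ch(W7) = {W5, W10}.
W7's parents: W9.
For each child, the remaining parents (spouses of W7):
  W10: W2, W8, W9
  W5: W4, W9
MB(W7) = {W2, W4, W5, W8, W9, W10}.
Comparing with the claimed set, W8 is missing.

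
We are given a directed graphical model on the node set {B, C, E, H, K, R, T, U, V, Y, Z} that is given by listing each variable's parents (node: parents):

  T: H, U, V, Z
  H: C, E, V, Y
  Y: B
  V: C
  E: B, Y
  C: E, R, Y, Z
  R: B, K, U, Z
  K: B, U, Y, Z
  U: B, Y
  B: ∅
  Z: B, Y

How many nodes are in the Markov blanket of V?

Pa(V) = {C}.
V has children H, T.
For each child, the remaining parents (spouses of V):
  parents(H) \ {V} = {C, E, Y}.
  T also has parents H, U, Z.
MB(V) = {C, E, H, T, U, Y, Z}, which has 7 nodes.

7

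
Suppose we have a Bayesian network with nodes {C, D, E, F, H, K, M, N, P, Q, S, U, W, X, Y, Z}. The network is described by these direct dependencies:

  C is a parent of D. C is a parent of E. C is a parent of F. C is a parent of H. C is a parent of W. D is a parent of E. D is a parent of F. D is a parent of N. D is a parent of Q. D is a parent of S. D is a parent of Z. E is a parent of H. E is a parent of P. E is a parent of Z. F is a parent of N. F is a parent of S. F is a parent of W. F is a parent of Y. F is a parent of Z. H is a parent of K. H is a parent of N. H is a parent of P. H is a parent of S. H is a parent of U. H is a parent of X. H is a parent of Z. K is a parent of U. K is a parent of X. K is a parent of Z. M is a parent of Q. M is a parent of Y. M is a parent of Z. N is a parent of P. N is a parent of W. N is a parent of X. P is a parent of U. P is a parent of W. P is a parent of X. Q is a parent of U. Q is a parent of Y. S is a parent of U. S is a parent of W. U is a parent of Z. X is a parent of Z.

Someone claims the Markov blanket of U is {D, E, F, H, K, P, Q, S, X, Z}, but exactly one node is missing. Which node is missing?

Recall MB(v) = parents ∪ children ∪ spouses, where spouses are the other parents of v's children.
Pa(U) = {H, K, P, Q, S}.
U's children: Z.
For each child, the remaining parents (spouses of U):
  parents(Z) \ {U} = {D, E, F, H, K, M, X}.
MB(U) = {D, E, F, H, K, M, P, Q, S, X, Z}.
Comparing with the claimed set, M is missing.

M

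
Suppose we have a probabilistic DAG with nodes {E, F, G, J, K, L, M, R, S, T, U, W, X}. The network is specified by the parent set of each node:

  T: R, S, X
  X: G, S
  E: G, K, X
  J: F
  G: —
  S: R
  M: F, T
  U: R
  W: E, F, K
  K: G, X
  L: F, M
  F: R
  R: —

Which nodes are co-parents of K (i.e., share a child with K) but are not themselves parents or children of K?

Children of K: E, W.
  E's other parents are G, X.
  W's other parents are E, F.
Excluding nodes already adjacent to K (E, G, W, X), the co-parent-only contribution is {F}.

{F}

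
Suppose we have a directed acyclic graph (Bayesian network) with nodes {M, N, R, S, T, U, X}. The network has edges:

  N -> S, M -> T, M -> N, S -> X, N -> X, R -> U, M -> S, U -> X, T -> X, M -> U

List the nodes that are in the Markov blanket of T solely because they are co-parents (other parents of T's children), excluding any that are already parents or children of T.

{N, S, U}

Children of T: X.
  parents(X) \ {T} = {N, S, U}.
Excluding nodes already adjacent to T (M, X), the co-parent-only contribution is {N, S, U}.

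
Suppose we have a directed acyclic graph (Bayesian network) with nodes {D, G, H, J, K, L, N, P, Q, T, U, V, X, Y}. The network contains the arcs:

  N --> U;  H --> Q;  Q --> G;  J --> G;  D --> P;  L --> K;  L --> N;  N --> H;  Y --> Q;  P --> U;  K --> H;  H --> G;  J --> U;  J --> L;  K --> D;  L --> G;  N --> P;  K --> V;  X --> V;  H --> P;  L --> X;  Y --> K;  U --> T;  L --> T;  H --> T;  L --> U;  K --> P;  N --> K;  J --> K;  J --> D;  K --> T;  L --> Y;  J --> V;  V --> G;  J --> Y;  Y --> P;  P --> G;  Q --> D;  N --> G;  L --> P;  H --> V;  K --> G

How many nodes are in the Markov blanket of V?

Pa(V) = {H, J, K, X}.
Ch(V) = {G}.
Co-parents of V (other parents of its children):
  G: H, J, K, L, N, P, Q
MB(V) = {G, H, J, K, L, N, P, Q, X}, which has 9 nodes.

9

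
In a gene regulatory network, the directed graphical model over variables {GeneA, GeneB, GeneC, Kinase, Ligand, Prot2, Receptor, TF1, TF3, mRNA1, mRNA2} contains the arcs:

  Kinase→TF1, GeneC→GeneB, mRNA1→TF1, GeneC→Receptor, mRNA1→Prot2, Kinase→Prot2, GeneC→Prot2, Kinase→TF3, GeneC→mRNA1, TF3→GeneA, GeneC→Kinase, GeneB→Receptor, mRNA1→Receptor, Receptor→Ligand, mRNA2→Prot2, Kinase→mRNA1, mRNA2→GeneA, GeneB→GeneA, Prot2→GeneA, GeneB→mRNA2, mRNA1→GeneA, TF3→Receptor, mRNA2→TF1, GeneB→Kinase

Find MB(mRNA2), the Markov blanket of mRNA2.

By definition, MB(mRNA2) is built from mRNA2's parents, mRNA2's children, and the co-parents of mRNA2.
mRNA2 has parent GeneB.
mRNA2's children: GeneA, Prot2, TF1.
Co-parents of mRNA2 (other parents of its children):
  Prot2 also has parents GeneC, Kinase, mRNA1.
  parents(TF1) \ {mRNA2} = {Kinase, mRNA1}.
  parents(GeneA) \ {mRNA2} = {GeneB, Prot2, TF3, mRNA1}.
So the Markov blanket of mRNA2 is {GeneA, GeneB, GeneC, Kinase, Prot2, TF1, TF3, mRNA1}.

{GeneA, GeneB, GeneC, Kinase, Prot2, TF1, TF3, mRNA1}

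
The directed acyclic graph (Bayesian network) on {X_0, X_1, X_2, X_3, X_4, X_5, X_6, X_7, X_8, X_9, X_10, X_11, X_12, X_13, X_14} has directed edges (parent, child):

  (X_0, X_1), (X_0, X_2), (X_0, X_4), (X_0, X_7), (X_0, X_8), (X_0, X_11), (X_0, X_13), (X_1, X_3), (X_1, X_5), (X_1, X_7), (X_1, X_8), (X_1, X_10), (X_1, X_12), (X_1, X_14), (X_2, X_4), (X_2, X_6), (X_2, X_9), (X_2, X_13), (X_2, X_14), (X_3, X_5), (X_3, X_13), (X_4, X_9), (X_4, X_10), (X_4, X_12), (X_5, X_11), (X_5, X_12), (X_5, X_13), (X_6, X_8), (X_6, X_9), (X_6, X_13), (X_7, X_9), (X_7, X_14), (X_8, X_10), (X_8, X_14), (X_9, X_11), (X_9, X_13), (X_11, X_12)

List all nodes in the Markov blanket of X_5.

Recall MB(v) = parents ∪ children ∪ spouses, where spouses are the other parents of v's children.
X_5 has children X_11, X_12, X_13.
Parents of X_5: X_1, X_3.
Parents of each child, excluding X_5:
  X_11 also has parents X_0, X_9.
  X_12's other parents are X_1, X_4, X_11.
  X_13 also has parents X_0, X_2, X_3, X_6, X_9.
So the Markov blanket of X_5 is {X_0, X_1, X_2, X_3, X_4, X_6, X_9, X_11, X_12, X_13}.

{X_0, X_1, X_2, X_3, X_4, X_6, X_9, X_11, X_12, X_13}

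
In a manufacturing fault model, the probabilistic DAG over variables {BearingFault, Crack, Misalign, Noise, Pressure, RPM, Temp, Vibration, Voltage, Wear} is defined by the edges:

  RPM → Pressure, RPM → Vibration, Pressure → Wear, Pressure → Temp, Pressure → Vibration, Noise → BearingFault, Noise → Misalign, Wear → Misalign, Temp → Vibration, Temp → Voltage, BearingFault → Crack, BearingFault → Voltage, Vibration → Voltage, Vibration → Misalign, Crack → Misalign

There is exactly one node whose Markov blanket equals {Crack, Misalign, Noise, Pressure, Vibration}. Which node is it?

The target node must have every member of {Crack, Misalign, Noise, Pressure, Vibration} as a parent, child, or co-parent, and no others.
Parents of Wear: Pressure; children: Misalign; co-parents: Crack, Noise, Vibration.
These exactly cover the given set, so the node is Wear.

Wear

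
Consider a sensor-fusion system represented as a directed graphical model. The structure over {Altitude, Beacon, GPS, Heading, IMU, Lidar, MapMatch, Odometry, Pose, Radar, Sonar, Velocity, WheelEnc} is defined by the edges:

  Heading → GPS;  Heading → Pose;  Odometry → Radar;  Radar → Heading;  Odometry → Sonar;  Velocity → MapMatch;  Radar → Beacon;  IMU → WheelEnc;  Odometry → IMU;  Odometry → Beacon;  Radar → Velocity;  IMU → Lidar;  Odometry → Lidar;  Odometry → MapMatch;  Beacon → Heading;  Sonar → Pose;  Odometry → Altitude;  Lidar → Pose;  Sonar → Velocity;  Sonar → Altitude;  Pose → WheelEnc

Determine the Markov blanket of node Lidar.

{Heading, IMU, Odometry, Pose, Sonar}

Lidar has parents IMU, Odometry.
Children of Lidar: Pose.
Other parents of Lidar's children:
  Pose also has parents Heading, Sonar.
Taking the union gives {Heading, IMU, Odometry, Pose, Sonar}.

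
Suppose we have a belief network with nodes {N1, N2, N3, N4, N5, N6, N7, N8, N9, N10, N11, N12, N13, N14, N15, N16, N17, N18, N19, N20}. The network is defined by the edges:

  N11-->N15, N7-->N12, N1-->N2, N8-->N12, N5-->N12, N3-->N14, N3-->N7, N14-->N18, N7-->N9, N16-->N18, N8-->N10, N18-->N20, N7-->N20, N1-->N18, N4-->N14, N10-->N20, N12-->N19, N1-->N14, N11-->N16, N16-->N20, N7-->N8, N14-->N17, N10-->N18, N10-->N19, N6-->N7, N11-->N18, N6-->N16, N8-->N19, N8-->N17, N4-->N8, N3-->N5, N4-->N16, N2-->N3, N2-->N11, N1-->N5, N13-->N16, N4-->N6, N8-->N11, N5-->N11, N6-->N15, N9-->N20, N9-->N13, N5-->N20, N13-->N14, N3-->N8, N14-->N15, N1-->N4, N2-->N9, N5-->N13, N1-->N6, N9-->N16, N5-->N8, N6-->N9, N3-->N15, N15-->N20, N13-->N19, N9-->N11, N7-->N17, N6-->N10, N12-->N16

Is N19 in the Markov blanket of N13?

N19 is a child of N13.
So N19 ∈ MB(N13).

Yes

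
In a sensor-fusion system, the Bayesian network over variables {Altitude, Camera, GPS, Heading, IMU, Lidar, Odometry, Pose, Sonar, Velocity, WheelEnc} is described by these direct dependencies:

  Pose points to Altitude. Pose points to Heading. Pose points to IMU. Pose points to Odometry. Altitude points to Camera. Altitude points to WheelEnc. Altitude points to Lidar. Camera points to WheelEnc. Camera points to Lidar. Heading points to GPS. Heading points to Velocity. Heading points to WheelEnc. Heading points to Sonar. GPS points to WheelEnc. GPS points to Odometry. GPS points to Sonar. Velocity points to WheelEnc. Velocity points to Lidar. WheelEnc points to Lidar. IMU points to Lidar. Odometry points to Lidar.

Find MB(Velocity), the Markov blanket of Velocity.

{Altitude, Camera, GPS, Heading, IMU, Lidar, Odometry, WheelEnc}

Parents of Velocity: Heading.
Velocity has children Lidar, WheelEnc.
Other parents of Velocity's children:
  WheelEnc's other parents are Altitude, Camera, GPS, Heading.
  parents(Lidar) \ {Velocity} = {Altitude, Camera, IMU, Odometry, WheelEnc}.
MB(Velocity) = {Altitude, Camera, GPS, Heading, IMU, Lidar, Odometry, WheelEnc}.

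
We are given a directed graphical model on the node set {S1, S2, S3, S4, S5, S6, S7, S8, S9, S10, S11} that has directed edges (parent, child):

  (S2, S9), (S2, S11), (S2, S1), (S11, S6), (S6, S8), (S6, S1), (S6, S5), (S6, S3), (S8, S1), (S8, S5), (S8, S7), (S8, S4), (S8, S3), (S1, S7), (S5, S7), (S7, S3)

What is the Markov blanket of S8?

{S1, S2, S3, S4, S5, S6, S7}

A node's Markov blanket = Pa ∪ Ch ∪ (parents of Ch other than the node itself).
S8 has parent S6.
S8 has children S1, S3, S4, S5, S7.
Parents of each child, excluding S8:
  S1: S2, S6
  S5: S6
  S7: S1, S5
  S4: —
  S3: S6, S7
MB(S8) = {S1, S2, S3, S4, S5, S6, S7}.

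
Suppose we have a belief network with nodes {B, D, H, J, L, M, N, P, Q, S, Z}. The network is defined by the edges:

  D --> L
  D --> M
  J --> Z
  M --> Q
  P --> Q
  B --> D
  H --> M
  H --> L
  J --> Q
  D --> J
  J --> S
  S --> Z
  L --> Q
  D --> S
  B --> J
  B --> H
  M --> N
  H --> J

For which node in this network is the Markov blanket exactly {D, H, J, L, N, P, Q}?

The target node must have every member of {D, H, J, L, N, P, Q} as a parent, child, or co-parent, and no others.
Parents of M: D, H; children: N, Q; co-parents: J, L, P.
These exactly cover the given set, so the node is M.

M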